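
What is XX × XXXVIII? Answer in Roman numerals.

XX = 20
XXXVIII = 38
20 × 38 = 760

DCCLX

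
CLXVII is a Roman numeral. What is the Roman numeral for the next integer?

CLXVII = 167; next is 168

CLXVIII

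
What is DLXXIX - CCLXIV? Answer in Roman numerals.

DLXXIX = 579
CCLXIV = 264
579 - 264 = 315

CCCXV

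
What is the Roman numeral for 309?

Convert 309 to Roman numerals:
  309 contains 3×100 (CCC)
  9 contains 1×9 (IX)

CCCIX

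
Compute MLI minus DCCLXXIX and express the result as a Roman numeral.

MLI = 1051
DCCLXXIX = 779
1051 - 779 = 272

CCLXXII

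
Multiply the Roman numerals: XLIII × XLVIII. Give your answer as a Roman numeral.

XLIII = 43
XLVIII = 48
43 × 48 = 2064

MMLXIV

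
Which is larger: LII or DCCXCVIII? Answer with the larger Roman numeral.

LII = 52
DCCXCVIII = 798
798 is larger

DCCXCVIII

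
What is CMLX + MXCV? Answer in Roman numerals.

CMLX = 960
MXCV = 1095
960 + 1095 = 2055

MMLV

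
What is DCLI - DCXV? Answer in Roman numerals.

DCLI = 651
DCXV = 615
651 - 615 = 36

XXXVI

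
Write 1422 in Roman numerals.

Convert 1422 to Roman numerals:
  1422 contains 1×1000 (M)
  422 contains 1×400 (CD)
  22 contains 2×10 (XX)
  2 contains 2×1 (II)

MCDXXII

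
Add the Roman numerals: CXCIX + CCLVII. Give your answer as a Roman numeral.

CXCIX = 199
CCLVII = 257
199 + 257 = 456

CDLVI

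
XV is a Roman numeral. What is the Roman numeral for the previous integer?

XV = 15, so the previous integer is 15 - 1 = 14

XIV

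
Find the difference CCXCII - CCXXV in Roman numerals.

CCXCII = 292
CCXXV = 225
292 - 225 = 67

LXVII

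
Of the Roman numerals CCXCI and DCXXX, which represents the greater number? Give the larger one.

CCXCI = 291
DCXXX = 630
630 is larger

DCXXX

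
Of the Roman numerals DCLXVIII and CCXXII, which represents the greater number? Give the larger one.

DCLXVIII = 668
CCXXII = 222
668 is larger

DCLXVIII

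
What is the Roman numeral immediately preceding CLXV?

CLXV = 165, so the previous integer is 165 - 1 = 164

CLXIV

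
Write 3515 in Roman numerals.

Convert 3515 to Roman numerals:
  3515 contains 3×1000 (MMM)
  515 contains 1×500 (D)
  15 contains 1×10 (X)
  5 contains 1×5 (V)

MMMDXV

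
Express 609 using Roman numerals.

Convert 609 to Roman numerals:
  609 contains 1×500 (D)
  109 contains 1×100 (C)
  9 contains 1×9 (IX)

DCIX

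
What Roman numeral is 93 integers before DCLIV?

DCLIV = 654
654 - 93 = 561

DLXI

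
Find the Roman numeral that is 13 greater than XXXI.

XXXI = 31
31 + 13 = 44

XLIV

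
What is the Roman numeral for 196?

Convert 196 to Roman numerals:
  196 contains 1×100 (C)
  96 contains 1×90 (XC)
  6 contains 1×5 (V)
  1 contains 1×1 (I)

CXCVI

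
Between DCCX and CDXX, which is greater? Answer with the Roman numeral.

DCCX = 710
CDXX = 420
710 is larger

DCCX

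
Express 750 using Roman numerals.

Convert 750 to Roman numerals:
  750 contains 1×500 (D)
  250 contains 2×100 (CC)
  50 contains 1×50 (L)

DCCL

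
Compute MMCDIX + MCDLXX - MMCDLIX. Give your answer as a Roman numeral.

MMCDIX = 2409, MCDLXX = 1470, MMCDLIX = 2459
2409 + 1470 = 3879
3879 - 2459 = 1420

MCDXX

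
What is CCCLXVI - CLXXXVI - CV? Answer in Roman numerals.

CCCLXVI = 366, CLXXXVI = 186, CV = 105
366 - 186 = 180
180 - 105 = 75

LXXV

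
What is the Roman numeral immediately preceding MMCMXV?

MMCMXV = 2915, so the previous integer is 2915 - 1 = 2914

MMCMXIV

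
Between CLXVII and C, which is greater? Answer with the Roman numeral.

CLXVII = 167
C = 100
167 is larger

CLXVII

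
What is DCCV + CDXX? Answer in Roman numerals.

DCCV = 705
CDXX = 420
705 + 420 = 1125

MCXXV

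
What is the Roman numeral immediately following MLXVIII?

MLXVIII = 1068, so the next integer is 1068 + 1 = 1069

MLXIX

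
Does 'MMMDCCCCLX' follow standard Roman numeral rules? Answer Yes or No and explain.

'MMMDCCCCLX': More than 3 consecutive C's

No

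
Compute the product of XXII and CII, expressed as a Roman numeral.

XXII = 22
CII = 102
22 × 102 = 2244

MMCCXLIV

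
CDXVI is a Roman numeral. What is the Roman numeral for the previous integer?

CDXVI = 416, so the previous integer is 416 - 1 = 415

CDXV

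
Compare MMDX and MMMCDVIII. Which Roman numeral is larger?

MMDX = 2510
MMMCDVIII = 3408
3408 is larger

MMMCDVIII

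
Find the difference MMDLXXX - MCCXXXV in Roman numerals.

MMDLXXX = 2580
MCCXXXV = 1235
2580 - 1235 = 1345

MCCCXLV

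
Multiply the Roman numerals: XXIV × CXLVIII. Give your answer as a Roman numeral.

XXIV = 24
CXLVIII = 148
24 × 148 = 3552

MMMDLII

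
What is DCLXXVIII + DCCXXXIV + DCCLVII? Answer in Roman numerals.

DCLXXVIII = 678, DCCXXXIV = 734, DCCLVII = 757
678 + 734 = 1412
1412 + 757 = 2169

MMCLXIX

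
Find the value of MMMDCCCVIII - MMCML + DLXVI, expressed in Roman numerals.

MMMDCCCVIII = 3808, MMCML = 2950, DLXVI = 566
3808 - 2950 = 858
858 + 566 = 1424

MCDXXIV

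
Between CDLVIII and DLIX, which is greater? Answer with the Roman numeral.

CDLVIII = 458
DLIX = 559
559 is larger

DLIX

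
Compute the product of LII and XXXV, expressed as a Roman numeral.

LII = 52
XXXV = 35
52 × 35 = 1820

MDCCCXX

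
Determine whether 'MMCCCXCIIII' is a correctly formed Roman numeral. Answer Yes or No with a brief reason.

'MMCCCXCIIII': More than 3 consecutive I's

No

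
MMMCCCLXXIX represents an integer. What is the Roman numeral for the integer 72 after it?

MMMCCCLXXIX = 3379
3379 + 72 = 3451

MMMCDLI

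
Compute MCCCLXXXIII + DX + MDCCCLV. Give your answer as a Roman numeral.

MCCCLXXXIII = 1383, DX = 510, MDCCCLV = 1855
1383 + 510 = 1893
1893 + 1855 = 3748

MMMDCCXLVIII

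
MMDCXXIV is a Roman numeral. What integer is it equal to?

MMDCXXIV: M=1000, M=1000, D=500, C=100, X=10, X=10, IV=4
1000 + 1000 + 500 + 100 + 10 + 10 + 4 = 2624

2624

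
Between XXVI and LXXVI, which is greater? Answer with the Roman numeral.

XXVI = 26
LXXVI = 76
76 is larger

LXXVI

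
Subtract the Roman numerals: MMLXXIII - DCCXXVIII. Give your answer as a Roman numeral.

MMLXXIII = 2073
DCCXXVIII = 728
2073 - 728 = 1345

MCCCXLV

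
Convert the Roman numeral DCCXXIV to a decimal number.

DCCXXIV: D=500, C=100, C=100, X=10, X=10, IV=4
500 + 100 + 100 + 10 + 10 + 4 = 724

724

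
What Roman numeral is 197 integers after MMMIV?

MMMIV = 3004
3004 + 197 = 3201

MMMCCI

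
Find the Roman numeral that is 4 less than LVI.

LVI = 56
56 - 4 = 52

LII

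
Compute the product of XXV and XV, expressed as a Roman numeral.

XXV = 25
XV = 15
25 × 15 = 375

CCCLXXV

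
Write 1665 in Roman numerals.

Convert 1665 to Roman numerals:
  1665 contains 1×1000 (M)
  665 contains 1×500 (D)
  165 contains 1×100 (C)
  65 contains 1×50 (L)
  15 contains 1×10 (X)
  5 contains 1×5 (V)

MDCLXV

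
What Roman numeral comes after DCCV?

DCCV = 705; next is 706

DCCVI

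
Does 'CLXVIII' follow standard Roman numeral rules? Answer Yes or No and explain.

'CLXVIII': Check the rules: uses only the symbols I, V, X, L, C, D, M; no symbol is repeated more than three times in a row; V, L and D each appear at most once; no smaller symbol precedes a larger one (values never increase from left to right). Value: C (100) + L (50) + X (10) + V (5) + I (1) + I (1) + I (1) = 168. So it is a valid standard Roman numeral.

Yes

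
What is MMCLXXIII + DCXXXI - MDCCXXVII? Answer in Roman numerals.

MMCLXXIII = 2173, DCXXXI = 631, MDCCXXVII = 1727
2173 + 631 = 2804
2804 - 1727 = 1077

MLXXVII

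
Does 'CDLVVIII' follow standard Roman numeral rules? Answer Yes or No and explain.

'CDLVVIII': V should not appear more than once

No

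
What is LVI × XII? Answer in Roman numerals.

LVI = 56
XII = 12
56 × 12 = 672

DCLXXII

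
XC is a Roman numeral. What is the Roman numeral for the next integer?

XC = 90, so the next integer is 90 + 1 = 91

XCI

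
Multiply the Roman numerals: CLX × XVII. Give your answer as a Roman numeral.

CLX = 160
XVII = 17
160 × 17 = 2720

MMDCCXX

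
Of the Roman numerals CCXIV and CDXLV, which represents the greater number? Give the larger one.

CCXIV = 214
CDXLV = 445
445 is larger

CDXLV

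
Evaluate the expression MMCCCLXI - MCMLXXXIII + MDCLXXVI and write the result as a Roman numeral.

MMCCCLXI = 2361, MCMLXXXIII = 1983, MDCLXXVI = 1676
2361 - 1983 = 378
378 + 1676 = 2054

MMLIV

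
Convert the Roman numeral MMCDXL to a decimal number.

MMCDXL: M=1000, M=1000, CD=400, XL=40
1000 + 1000 + 400 + 40 = 2440

2440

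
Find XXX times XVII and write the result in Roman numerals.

XXX = 30
XVII = 17
30 × 17 = 510

DX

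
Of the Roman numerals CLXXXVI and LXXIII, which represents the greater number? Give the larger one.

CLXXXVI = 186
LXXIII = 73
186 is larger

CLXXXVI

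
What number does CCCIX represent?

CCCIX: C=100, C=100, C=100, IX=9
100 + 100 + 100 + 9 = 309

309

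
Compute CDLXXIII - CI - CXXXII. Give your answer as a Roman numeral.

CDLXXIII = 473, CI = 101, CXXXII = 132
473 - 101 = 372
372 - 132 = 240

CCXL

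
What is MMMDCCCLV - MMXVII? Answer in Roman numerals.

MMMDCCCLV = 3855
MMXVII = 2017
3855 - 2017 = 1838

MDCCCXXXVIII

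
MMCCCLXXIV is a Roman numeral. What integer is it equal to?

MMCCCLXXIV: M=1000, M=1000, C=100, C=100, C=100, L=50, X=10, X=10, IV=4
1000 + 1000 + 100 + 100 + 100 + 50 + 10 + 10 + 4 = 2374

2374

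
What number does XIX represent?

XIX: X=10, IX=9
10 + 9 = 19

19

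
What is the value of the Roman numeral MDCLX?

MDCLX: M=1000, D=500, C=100, L=50, X=10
1000 + 500 + 100 + 50 + 10 = 1660

1660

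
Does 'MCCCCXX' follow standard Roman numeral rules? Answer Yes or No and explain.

'MCCCCXX': More than 3 consecutive C's

No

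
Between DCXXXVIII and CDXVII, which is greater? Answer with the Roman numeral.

DCXXXVIII = 638
CDXVII = 417
638 is larger

DCXXXVIII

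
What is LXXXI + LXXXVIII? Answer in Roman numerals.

LXXXI = 81
LXXXVIII = 88
81 + 88 = 169

CLXIX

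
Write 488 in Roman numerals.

Convert 488 to Roman numerals:
  488 contains 1×400 (CD)
  88 contains 1×50 (L)
  38 contains 3×10 (XXX)
  8 contains 1×5 (V)
  3 contains 3×1 (III)

CDLXXXVIII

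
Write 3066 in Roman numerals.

Convert 3066 to Roman numerals:
  3066 contains 3×1000 (MMM)
  66 contains 1×50 (L)
  16 contains 1×10 (X)
  6 contains 1×5 (V)
  1 contains 1×1 (I)

MMMLXVI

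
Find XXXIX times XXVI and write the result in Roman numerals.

XXXIX = 39
XXVI = 26
39 × 26 = 1014

MXIV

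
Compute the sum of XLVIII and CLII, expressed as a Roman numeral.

XLVIII = 48
CLII = 152
48 + 152 = 200

CC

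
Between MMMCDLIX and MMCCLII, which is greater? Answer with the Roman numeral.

MMMCDLIX = 3459
MMCCLII = 2252
3459 is larger

MMMCDLIX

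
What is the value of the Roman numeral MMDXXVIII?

MMDXXVIII: M=1000, M=1000, D=500, X=10, X=10, V=5, I=1, I=1, I=1
1000 + 1000 + 500 + 10 + 10 + 5 + 1 + 1 + 1 = 2528

2528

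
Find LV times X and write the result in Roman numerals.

LV = 55
X = 10
55 × 10 = 550

DL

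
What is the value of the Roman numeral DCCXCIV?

DCCXCIV: D=500, C=100, C=100, XC=90, IV=4
500 + 100 + 100 + 90 + 4 = 794

794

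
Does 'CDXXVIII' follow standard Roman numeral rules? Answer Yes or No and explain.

'CDXXVIII': Check the rules: uses only the symbols I, V, X, L, C, D, M; no symbol is repeated more than three times in a row; V, L and D each appear at most once; the only place a smaller symbol precedes a larger one is the allowed subtractive pair CD, the symbol right after such a pair (if any) is smaller than the pair's first symbol, and otherwise the values never increase from left to right. Value: CD (400) + X (10) + X (10) + V (5) + I (1) + I (1) + I (1) = 428. So it is a valid standard Roman numeral.

Yes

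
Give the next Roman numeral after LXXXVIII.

LXXXVIII = 88, so the next integer is 88 + 1 = 89

LXXXIX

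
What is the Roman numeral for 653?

Convert 653 to Roman numerals:
  653 contains 1×500 (D)
  153 contains 1×100 (C)
  53 contains 1×50 (L)
  3 contains 3×1 (III)

DCLIII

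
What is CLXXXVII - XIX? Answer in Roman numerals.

CLXXXVII = 187
XIX = 19
187 - 19 = 168

CLXVIII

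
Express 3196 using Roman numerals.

Convert 3196 to Roman numerals:
  3196 contains 3×1000 (MMM)
  196 contains 1×100 (C)
  96 contains 1×90 (XC)
  6 contains 1×5 (V)
  1 contains 1×1 (I)

MMMCXCVI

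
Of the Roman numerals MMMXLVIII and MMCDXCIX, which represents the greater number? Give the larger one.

MMMXLVIII = 3048
MMCDXCIX = 2499
3048 is larger

MMMXLVIII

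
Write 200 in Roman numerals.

Convert 200 to Roman numerals:
  200 contains 2×100 (CC)

CC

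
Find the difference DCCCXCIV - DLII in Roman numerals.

DCCCXCIV = 894
DLII = 552
894 - 552 = 342

CCCXLII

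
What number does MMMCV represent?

MMMCV: M=1000, M=1000, M=1000, C=100, V=5
1000 + 1000 + 1000 + 100 + 5 = 3105

3105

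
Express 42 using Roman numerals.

Convert 42 to Roman numerals:
  42 contains 1×40 (XL)
  2 contains 2×1 (II)

XLII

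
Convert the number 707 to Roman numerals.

Convert 707 to Roman numerals:
  707 contains 1×500 (D)
  207 contains 2×100 (CC)
  7 contains 1×5 (V)
  2 contains 2×1 (II)

DCCVII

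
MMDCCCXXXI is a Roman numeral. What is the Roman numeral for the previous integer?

MMDCCCXXXI = 2831; previous is 2830

MMDCCCXXX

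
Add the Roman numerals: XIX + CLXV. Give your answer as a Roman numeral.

XIX = 19
CLXV = 165
19 + 165 = 184

CLXXXIV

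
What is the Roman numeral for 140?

Convert 140 to Roman numerals:
  140 contains 1×100 (C)
  40 contains 1×40 (XL)

CXL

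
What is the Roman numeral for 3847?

Convert 3847 to Roman numerals:
  3847 contains 3×1000 (MMM)
  847 contains 1×500 (D)
  347 contains 3×100 (CCC)
  47 contains 1×40 (XL)
  7 contains 1×5 (V)
  2 contains 2×1 (II)

MMMDCCCXLVII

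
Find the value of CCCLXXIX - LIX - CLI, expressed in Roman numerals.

CCCLXXIX = 379, LIX = 59, CLI = 151
379 - 59 = 320
320 - 151 = 169

CLXIX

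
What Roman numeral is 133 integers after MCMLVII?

MCMLVII = 1957
1957 + 133 = 2090

MMXC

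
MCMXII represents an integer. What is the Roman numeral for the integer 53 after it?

MCMXII = 1912
1912 + 53 = 1965

MCMLXV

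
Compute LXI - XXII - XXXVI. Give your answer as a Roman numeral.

LXI = 61, XXII = 22, XXXVI = 36
61 - 22 = 39
39 - 36 = 3

III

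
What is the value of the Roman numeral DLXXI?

DLXXI: D=500, L=50, X=10, X=10, I=1
500 + 50 + 10 + 10 + 1 = 571

571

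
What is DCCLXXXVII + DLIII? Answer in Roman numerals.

DCCLXXXVII = 787
DLIII = 553
787 + 553 = 1340

MCCCXL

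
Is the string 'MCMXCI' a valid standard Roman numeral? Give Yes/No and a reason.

'MCMXCI': Check the rules: uses only the symbols I, V, X, L, C, D, M; no symbol is repeated more than three times in a row; V, L and D each appear at most once; the only places a smaller symbol precedes a larger one are the allowed subtractive pairs CM, XC, the symbol right after such a pair (if any) is smaller than the pair's first symbol, and otherwise the values never increase from left to right. Value: M (1000) + CM (900) + XC (90) + I (1) = 1991. So it is a valid standard Roman numeral.

Yes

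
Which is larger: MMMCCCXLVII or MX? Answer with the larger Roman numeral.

MMMCCCXLVII = 3347
MX = 1010
3347 is larger

MMMCCCXLVII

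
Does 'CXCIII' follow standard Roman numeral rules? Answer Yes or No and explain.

'CXCIII': Check the rules: uses only the symbols I, V, X, L, C, D, M; no symbol is repeated more than three times in a row; V, L and D each appear at most once; the only place a smaller symbol precedes a larger one is the allowed subtractive pair XC, the symbol right after such a pair (if any) is smaller than the pair's first symbol, and otherwise the values never increase from left to right. Value: C (100) + XC (90) + I (1) + I (1) + I (1) = 193. So it is a valid standard Roman numeral.

Yes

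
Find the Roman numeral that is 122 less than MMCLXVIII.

MMCLXVIII = 2168
2168 - 122 = 2046

MMXLVI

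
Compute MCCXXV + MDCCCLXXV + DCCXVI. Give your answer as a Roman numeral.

MCCXXV = 1225, MDCCCLXXV = 1875, DCCXVI = 716
1225 + 1875 = 3100
3100 + 716 = 3816

MMMDCCCXVI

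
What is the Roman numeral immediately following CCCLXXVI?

CCCLXXVI = 376, so the next integer is 376 + 1 = 377

CCCLXXVII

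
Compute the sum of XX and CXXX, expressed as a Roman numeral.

XX = 20
CXXX = 130
20 + 130 = 150

CL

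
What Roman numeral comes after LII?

LII = 52, so the next integer is 52 + 1 = 53

LIII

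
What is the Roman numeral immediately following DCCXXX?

DCCXXX = 730; next is 731

DCCXXXI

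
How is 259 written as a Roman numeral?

Convert 259 to Roman numerals:
  259 contains 2×100 (CC)
  59 contains 1×50 (L)
  9 contains 1×9 (IX)

CCLIX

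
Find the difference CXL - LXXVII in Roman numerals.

CXL = 140
LXXVII = 77
140 - 77 = 63

LXIII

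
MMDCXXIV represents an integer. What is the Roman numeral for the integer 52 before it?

MMDCXXIV = 2624
2624 - 52 = 2572

MMDLXXII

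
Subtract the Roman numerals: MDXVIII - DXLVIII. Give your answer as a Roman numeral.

MDXVIII = 1518
DXLVIII = 548
1518 - 548 = 970

CMLXX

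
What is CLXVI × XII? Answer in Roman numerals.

CLXVI = 166
XII = 12
166 × 12 = 1992

MCMXCII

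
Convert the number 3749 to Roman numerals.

Convert 3749 to Roman numerals:
  3749 contains 3×1000 (MMM)
  749 contains 1×500 (D)
  249 contains 2×100 (CC)
  49 contains 1×40 (XL)
  9 contains 1×9 (IX)

MMMDCCXLIX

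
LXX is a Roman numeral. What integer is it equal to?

LXX: L=50, X=10, X=10
50 + 10 + 10 = 70

70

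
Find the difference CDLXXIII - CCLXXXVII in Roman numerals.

CDLXXIII = 473
CCLXXXVII = 287
473 - 287 = 186

CLXXXVI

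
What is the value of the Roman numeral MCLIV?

MCLIV: M=1000, C=100, L=50, IV=4
1000 + 100 + 50 + 4 = 1154

1154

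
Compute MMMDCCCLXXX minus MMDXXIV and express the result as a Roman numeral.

MMMDCCCLXXX = 3880
MMDXXIV = 2524
3880 - 2524 = 1356

MCCCLVI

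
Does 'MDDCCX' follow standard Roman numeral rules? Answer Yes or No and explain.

'MDDCCX': D should not appear more than once

No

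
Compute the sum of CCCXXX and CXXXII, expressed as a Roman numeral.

CCCXXX = 330
CXXXII = 132
330 + 132 = 462

CDLXII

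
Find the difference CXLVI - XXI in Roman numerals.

CXLVI = 146
XXI = 21
146 - 21 = 125

CXXV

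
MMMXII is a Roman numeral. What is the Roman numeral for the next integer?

MMMXII = 3012, so the next integer is 3012 + 1 = 3013

MMMXIII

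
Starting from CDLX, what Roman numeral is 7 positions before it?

CDLX = 460
460 - 7 = 453

CDLIII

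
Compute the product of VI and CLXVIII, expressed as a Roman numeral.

VI = 6
CLXVIII = 168
6 × 168 = 1008

MVIII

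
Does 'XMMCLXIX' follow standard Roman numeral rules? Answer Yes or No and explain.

'XMMCLXIX': Invalid subtractive combination: XM

No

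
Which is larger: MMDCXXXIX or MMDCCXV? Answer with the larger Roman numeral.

MMDCXXXIX = 2639
MMDCCXV = 2715
2715 is larger

MMDCCXV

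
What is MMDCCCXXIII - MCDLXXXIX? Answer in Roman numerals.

MMDCCCXXIII = 2823
MCDLXXXIX = 1489
2823 - 1489 = 1334

MCCCXXXIV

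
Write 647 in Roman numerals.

Convert 647 to Roman numerals:
  647 contains 1×500 (D)
  147 contains 1×100 (C)
  47 contains 1×40 (XL)
  7 contains 1×5 (V)
  2 contains 2×1 (II)

DCXLVII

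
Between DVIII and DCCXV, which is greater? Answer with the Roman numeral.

DVIII = 508
DCCXV = 715
715 is larger

DCCXV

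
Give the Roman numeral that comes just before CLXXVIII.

CLXXVIII = 178; previous is 177

CLXXVII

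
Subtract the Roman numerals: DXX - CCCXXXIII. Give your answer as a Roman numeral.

DXX = 520
CCCXXXIII = 333
520 - 333 = 187

CLXXXVII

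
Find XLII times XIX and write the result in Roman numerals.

XLII = 42
XIX = 19
42 × 19 = 798

DCCXCVIII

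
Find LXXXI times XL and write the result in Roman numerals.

LXXXI = 81
XL = 40
81 × 40 = 3240

MMMCCXL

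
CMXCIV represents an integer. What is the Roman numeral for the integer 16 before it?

CMXCIV = 994
994 - 16 = 978

CMLXXVIII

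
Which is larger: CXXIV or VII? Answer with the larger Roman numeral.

CXXIV = 124
VII = 7
124 is larger

CXXIV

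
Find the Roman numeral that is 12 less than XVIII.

XVIII = 18
18 - 12 = 6

VI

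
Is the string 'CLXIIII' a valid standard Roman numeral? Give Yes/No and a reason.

'CLXIIII': More than 3 consecutive I's

No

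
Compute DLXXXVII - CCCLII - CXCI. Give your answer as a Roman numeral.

DLXXXVII = 587, CCCLII = 352, CXCI = 191
587 - 352 = 235
235 - 191 = 44

XLIV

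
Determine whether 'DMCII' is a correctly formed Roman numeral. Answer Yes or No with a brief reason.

'DMCII': Invalid subtractive combination: DM

No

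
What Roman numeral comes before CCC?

CCC = 300, so the previous integer is 300 - 1 = 299

CCXCIX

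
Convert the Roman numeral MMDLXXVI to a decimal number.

MMDLXXVI: M=1000, M=1000, D=500, L=50, X=10, X=10, V=5, I=1
1000 + 1000 + 500 + 50 + 10 + 10 + 5 + 1 = 2576

2576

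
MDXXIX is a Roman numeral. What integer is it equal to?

MDXXIX: M=1000, D=500, X=10, X=10, IX=9
1000 + 500 + 10 + 10 + 9 = 1529

1529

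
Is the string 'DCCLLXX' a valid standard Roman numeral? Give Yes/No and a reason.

'DCCLLXX': L should not appear more than once

No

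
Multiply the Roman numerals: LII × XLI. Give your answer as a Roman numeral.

LII = 52
XLI = 41
52 × 41 = 2132

MMCXXXII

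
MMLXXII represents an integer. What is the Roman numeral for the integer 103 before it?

MMLXXII = 2072
2072 - 103 = 1969

MCMLXIX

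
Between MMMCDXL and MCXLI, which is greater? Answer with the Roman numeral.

MMMCDXL = 3440
MCXLI = 1141
3440 is larger

MMMCDXL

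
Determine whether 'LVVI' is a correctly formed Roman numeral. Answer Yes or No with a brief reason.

'LVVI': V should not appear more than once

No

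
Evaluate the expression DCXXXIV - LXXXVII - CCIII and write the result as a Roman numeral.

DCXXXIV = 634, LXXXVII = 87, CCIII = 203
634 - 87 = 547
547 - 203 = 344

CCCXLIV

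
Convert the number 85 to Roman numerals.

Convert 85 to Roman numerals:
  85 contains 1×50 (L)
  35 contains 3×10 (XXX)
  5 contains 1×5 (V)

LXXXV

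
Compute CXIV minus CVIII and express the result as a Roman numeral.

CXIV = 114
CVIII = 108
114 - 108 = 6

VI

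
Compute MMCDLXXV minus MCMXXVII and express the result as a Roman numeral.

MMCDLXXV = 2475
MCMXXVII = 1927
2475 - 1927 = 548

DXLVIII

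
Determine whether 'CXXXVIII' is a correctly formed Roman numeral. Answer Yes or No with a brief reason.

'CXXXVIII': Check the rules: uses only the symbols I, V, X, L, C, D, M; no symbol is repeated more than three times in a row; V, L and D each appear at most once; no smaller symbol precedes a larger one (values never increase from left to right). Value: C (100) + X (10) + X (10) + X (10) + V (5) + I (1) + I (1) + I (1) = 138. So it is a valid standard Roman numeral.

Yes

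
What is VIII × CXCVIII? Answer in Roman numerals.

VIII = 8
CXCVIII = 198
8 × 198 = 1584

MDLXXXIV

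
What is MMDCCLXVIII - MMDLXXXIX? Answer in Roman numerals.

MMDCCLXVIII = 2768
MMDLXXXIX = 2589
2768 - 2589 = 179

CLXXIX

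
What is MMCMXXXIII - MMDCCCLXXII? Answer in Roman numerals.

MMCMXXXIII = 2933
MMDCCCLXXII = 2872
2933 - 2872 = 61

LXI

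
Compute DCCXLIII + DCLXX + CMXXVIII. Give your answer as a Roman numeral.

DCCXLIII = 743, DCLXX = 670, CMXXVIII = 928
743 + 670 = 1413
1413 + 928 = 2341

MMCCCXLI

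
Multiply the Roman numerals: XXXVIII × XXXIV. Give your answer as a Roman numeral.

XXXVIII = 38
XXXIV = 34
38 × 34 = 1292

MCCXCII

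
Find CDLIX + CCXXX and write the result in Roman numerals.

CDLIX = 459
CCXXX = 230
459 + 230 = 689

DCLXXXIX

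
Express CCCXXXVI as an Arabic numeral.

CCCXXXVI: C=100, C=100, C=100, X=10, X=10, X=10, V=5, I=1
100 + 100 + 100 + 10 + 10 + 10 + 5 + 1 = 336

336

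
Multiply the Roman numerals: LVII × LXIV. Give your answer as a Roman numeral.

LVII = 57
LXIV = 64
57 × 64 = 3648

MMMDCXLVIII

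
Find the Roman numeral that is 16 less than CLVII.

CLVII = 157
157 - 16 = 141

CXLI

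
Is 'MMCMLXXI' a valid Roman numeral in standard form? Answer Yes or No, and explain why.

'MMCMLXXI': Check the rules: uses only the symbols I, V, X, L, C, D, M; no symbol is repeated more than three times in a row; V, L and D each appear at most once; the only place a smaller symbol precedes a larger one is the allowed subtractive pair CM, the symbol right after such a pair (if any) is smaller than the pair's first symbol, and otherwise the values never increase from left to right. Value: M (1000) + M (1000) + CM (900) + L (50) + X (10) + X (10) + I (1) = 2971. So it is a valid standard Roman numeral.

Yes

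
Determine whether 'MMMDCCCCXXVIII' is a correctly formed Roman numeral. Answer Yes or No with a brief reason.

'MMMDCCCCXXVIII': More than 3 consecutive C's

No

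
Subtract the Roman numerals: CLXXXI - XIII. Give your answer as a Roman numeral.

CLXXXI = 181
XIII = 13
181 - 13 = 168

CLXVIII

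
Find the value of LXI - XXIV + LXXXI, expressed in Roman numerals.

LXI = 61, XXIV = 24, LXXXI = 81
61 - 24 = 37
37 + 81 = 118

CXVIII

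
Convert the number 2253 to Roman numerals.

Convert 2253 to Roman numerals:
  2253 contains 2×1000 (MM)
  253 contains 2×100 (CC)
  53 contains 1×50 (L)
  3 contains 3×1 (III)

MMCCLIII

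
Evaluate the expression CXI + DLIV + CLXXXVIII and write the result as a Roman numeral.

CXI = 111, DLIV = 554, CLXXXVIII = 188
111 + 554 = 665
665 + 188 = 853

DCCCLIII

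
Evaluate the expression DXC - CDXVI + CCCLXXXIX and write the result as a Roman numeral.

DXC = 590, CDXVI = 416, CCCLXXXIX = 389
590 - 416 = 174
174 + 389 = 563

DLXIII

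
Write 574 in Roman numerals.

Convert 574 to Roman numerals:
  574 contains 1×500 (D)
  74 contains 1×50 (L)
  24 contains 2×10 (XX)
  4 contains 1×4 (IV)

DLXXIV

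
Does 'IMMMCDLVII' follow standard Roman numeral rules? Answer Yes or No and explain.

'IMMMCDLVII': Invalid subtractive combination: IM

No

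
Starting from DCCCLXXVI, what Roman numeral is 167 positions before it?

DCCCLXXVI = 876
876 - 167 = 709

DCCIX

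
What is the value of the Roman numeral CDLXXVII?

CDLXXVII: CD=400, L=50, X=10, X=10, V=5, I=1, I=1
400 + 50 + 10 + 10 + 5 + 1 + 1 = 477

477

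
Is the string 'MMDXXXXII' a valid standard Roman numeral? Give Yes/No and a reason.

'MMDXXXXII': More than 3 consecutive X's

No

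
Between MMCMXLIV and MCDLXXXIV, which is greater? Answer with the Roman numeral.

MMCMXLIV = 2944
MCDLXXXIV = 1484
2944 is larger

MMCMXLIV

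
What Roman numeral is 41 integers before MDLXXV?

MDLXXV = 1575
1575 - 41 = 1534

MDXXXIV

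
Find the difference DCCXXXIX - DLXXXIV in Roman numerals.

DCCXXXIX = 739
DLXXXIV = 584
739 - 584 = 155

CLV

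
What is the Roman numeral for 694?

Convert 694 to Roman numerals:
  694 contains 1×500 (D)
  194 contains 1×100 (C)
  94 contains 1×90 (XC)
  4 contains 1×4 (IV)

DCXCIV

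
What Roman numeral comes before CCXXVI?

CCXXVI = 226, so the previous integer is 226 - 1 = 225

CCXXV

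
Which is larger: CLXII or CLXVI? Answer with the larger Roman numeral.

CLXII = 162
CLXVI = 166
166 is larger

CLXVI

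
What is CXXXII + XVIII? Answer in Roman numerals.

CXXXII = 132
XVIII = 18
132 + 18 = 150

CL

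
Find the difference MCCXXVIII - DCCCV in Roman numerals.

MCCXXVIII = 1228
DCCCV = 805
1228 - 805 = 423

CDXXIII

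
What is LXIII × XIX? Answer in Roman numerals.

LXIII = 63
XIX = 19
63 × 19 = 1197

MCXCVII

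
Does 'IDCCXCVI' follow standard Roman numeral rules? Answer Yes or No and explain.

'IDCCXCVI': Invalid subtractive combination: ID

No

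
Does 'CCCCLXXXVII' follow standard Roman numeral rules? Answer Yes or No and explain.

'CCCCLXXXVII': More than 3 consecutive C's

No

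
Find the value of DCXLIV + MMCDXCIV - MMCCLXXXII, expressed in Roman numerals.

DCXLIV = 644, MMCDXCIV = 2494, MMCCLXXXII = 2282
644 + 2494 = 3138
3138 - 2282 = 856

DCCCLVI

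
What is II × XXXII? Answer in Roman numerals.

II = 2
XXXII = 32
2 × 32 = 64

LXIV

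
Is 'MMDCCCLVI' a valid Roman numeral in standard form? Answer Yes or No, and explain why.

'MMDCCCLVI': Check the rules: uses only the symbols I, V, X, L, C, D, M; no symbol is repeated more than three times in a row; V, L and D each appear at most once; no smaller symbol precedes a larger one (values never increase from left to right). Value: M (1000) + M (1000) + D (500) + C (100) + C (100) + C (100) + L (50) + V (5) + I (1) = 2856. So it is a valid standard Roman numeral.

Yes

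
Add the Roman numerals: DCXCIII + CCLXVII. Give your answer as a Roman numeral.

DCXCIII = 693
CCLXVII = 267
693 + 267 = 960

CMLX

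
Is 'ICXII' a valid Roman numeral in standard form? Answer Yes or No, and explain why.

'ICXII': Invalid subtractive combination: IC

No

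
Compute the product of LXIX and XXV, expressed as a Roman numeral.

LXIX = 69
XXV = 25
69 × 25 = 1725

MDCCXXV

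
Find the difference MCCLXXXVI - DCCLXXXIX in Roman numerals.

MCCLXXXVI = 1286
DCCLXXXIX = 789
1286 - 789 = 497

CDXCVII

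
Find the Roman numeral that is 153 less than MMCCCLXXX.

MMCCCLXXX = 2380
2380 - 153 = 2227

MMCCXXVII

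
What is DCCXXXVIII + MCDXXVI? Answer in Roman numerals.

DCCXXXVIII = 738
MCDXXVI = 1426
738 + 1426 = 2164

MMCLXIV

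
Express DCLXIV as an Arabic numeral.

DCLXIV: D=500, C=100, L=50, X=10, IV=4
500 + 100 + 50 + 10 + 4 = 664

664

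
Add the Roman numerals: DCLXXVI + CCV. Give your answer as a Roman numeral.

DCLXXVI = 676
CCV = 205
676 + 205 = 881

DCCCLXXXI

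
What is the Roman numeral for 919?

Convert 919 to Roman numerals:
  919 contains 1×900 (CM)
  19 contains 1×10 (X)
  9 contains 1×9 (IX)

CMXIX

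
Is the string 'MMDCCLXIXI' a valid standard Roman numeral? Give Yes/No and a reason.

'MMDCCLXIXI': I cannot come right after the subtractive pair IX: once I is subtracted in IX, the next symbol must be smaller than I

No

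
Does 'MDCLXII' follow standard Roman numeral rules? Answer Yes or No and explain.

'MDCLXII': Check the rules: uses only the symbols I, V, X, L, C, D, M; no symbol is repeated more than three times in a row; V, L and D each appear at most once; no smaller symbol precedes a larger one (values never increase from left to right). Value: M (1000) + D (500) + C (100) + L (50) + X (10) + I (1) + I (1) = 1662. So it is a valid standard Roman numeral.

Yes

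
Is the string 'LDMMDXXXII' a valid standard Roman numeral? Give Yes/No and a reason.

'LDMMDXXXII': D should not appear more than once

No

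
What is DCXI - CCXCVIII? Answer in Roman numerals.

DCXI = 611
CCXCVIII = 298
611 - 298 = 313

CCCXIII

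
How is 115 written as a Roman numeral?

Convert 115 to Roman numerals:
  115 contains 1×100 (C)
  15 contains 1×10 (X)
  5 contains 1×5 (V)

CXV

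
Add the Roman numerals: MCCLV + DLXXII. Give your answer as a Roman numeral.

MCCLV = 1255
DLXXII = 572
1255 + 572 = 1827

MDCCCXXVII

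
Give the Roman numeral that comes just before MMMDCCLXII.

MMMDCCLXII = 3762, so the previous integer is 3762 - 1 = 3761

MMMDCCLXI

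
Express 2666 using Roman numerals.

Convert 2666 to Roman numerals:
  2666 contains 2×1000 (MM)
  666 contains 1×500 (D)
  166 contains 1×100 (C)
  66 contains 1×50 (L)
  16 contains 1×10 (X)
  6 contains 1×5 (V)
  1 contains 1×1 (I)

MMDCLXVI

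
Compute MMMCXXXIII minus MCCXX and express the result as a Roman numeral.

MMMCXXXIII = 3133
MCCXX = 1220
3133 - 1220 = 1913

MCMXIII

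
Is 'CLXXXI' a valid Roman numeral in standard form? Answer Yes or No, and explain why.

'CLXXXI': Check the rules: uses only the symbols I, V, X, L, C, D, M; no symbol is repeated more than three times in a row; V, L and D each appear at most once; no smaller symbol precedes a larger one (values never increase from left to right). Value: C (100) + L (50) + X (10) + X (10) + X (10) + I (1) = 181. So it is a valid standard Roman numeral.

Yes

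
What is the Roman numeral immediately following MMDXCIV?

MMDXCIV = 2594, so the next integer is 2594 + 1 = 2595

MMDXCV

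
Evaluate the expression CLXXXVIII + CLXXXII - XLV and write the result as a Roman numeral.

CLXXXVIII = 188, CLXXXII = 182, XLV = 45
188 + 182 = 370
370 - 45 = 325

CCCXXV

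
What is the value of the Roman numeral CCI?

CCI: C=100, C=100, I=1
100 + 100 + 1 = 201

201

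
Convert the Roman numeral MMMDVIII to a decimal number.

MMMDVIII: M=1000, M=1000, M=1000, D=500, V=5, I=1, I=1, I=1
1000 + 1000 + 1000 + 500 + 5 + 1 + 1 + 1 = 3508

3508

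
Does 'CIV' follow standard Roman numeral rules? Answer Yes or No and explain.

'CIV': Check the rules: uses only the symbols I, V, X, L, C, D, M; no symbol is repeated more than three times in a row; V, L and D each appear at most once; the only place a smaller symbol precedes a larger one is the allowed subtractive pair IV, the symbol right after such a pair (if any) is smaller than the pair's first symbol, and otherwise the values never increase from left to right. Value: C (100) + IV (4) = 104. So it is a valid standard Roman numeral.

Yes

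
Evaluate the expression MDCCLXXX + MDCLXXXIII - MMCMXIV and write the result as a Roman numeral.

MDCCLXXX = 1780, MDCLXXXIII = 1683, MMCMXIV = 2914
1780 + 1683 = 3463
3463 - 2914 = 549

DXLIX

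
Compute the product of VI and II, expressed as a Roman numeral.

VI = 6
II = 2
6 × 2 = 12

XII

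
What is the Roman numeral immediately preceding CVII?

CVII = 107, so the previous integer is 107 - 1 = 106

CVI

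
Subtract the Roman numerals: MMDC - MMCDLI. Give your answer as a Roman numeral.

MMDC = 2600
MMCDLI = 2451
2600 - 2451 = 149

CXLIX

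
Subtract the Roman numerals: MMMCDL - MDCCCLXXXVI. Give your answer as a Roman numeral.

MMMCDL = 3450
MDCCCLXXXVI = 1886
3450 - 1886 = 1564

MDLXIV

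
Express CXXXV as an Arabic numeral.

CXXXV: C=100, X=10, X=10, X=10, V=5
100 + 10 + 10 + 10 + 5 = 135

135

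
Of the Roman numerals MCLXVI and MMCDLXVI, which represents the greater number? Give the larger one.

MCLXVI = 1166
MMCDLXVI = 2466
2466 is larger

MMCDLXVI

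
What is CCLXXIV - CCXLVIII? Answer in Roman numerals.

CCLXXIV = 274
CCXLVIII = 248
274 - 248 = 26

XXVI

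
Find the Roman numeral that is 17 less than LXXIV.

LXXIV = 74
74 - 17 = 57

LVII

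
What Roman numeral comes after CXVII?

CXVII = 117; next is 118

CXVIII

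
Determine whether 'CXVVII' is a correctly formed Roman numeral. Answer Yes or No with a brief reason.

'CXVVII': V should not appear more than once

No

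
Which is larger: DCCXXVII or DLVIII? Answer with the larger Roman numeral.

DCCXXVII = 727
DLVIII = 558
727 is larger

DCCXXVII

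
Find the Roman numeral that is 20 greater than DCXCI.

DCXCI = 691
691 + 20 = 711

DCCXI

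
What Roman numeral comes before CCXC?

CCXC = 290, so the previous integer is 290 - 1 = 289

CCLXXXIX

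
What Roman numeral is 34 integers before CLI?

CLI = 151
151 - 34 = 117

CXVII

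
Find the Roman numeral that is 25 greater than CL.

CL = 150
150 + 25 = 175

CLXXV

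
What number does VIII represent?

VIII: V=5, I=1, I=1, I=1
5 + 1 + 1 + 1 = 8

8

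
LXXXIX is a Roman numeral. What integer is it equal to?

LXXXIX: L=50, X=10, X=10, X=10, IX=9
50 + 10 + 10 + 10 + 9 = 89

89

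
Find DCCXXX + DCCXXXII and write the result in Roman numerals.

DCCXXX = 730
DCCXXXII = 732
730 + 732 = 1462

MCDLXII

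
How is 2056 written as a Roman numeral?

Convert 2056 to Roman numerals:
  2056 contains 2×1000 (MM)
  56 contains 1×50 (L)
  6 contains 1×5 (V)
  1 contains 1×1 (I)

MMLVI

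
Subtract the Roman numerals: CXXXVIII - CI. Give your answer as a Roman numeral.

CXXXVIII = 138
CI = 101
138 - 101 = 37

XXXVII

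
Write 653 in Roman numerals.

Convert 653 to Roman numerals:
  653 contains 1×500 (D)
  153 contains 1×100 (C)
  53 contains 1×50 (L)
  3 contains 3×1 (III)

DCLIII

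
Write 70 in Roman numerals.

Convert 70 to Roman numerals:
  70 contains 1×50 (L)
  20 contains 2×10 (XX)

LXX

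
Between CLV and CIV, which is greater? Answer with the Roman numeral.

CLV = 155
CIV = 104
155 is larger

CLV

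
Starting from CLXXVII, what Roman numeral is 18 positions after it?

CLXXVII = 177
177 + 18 = 195

CXCV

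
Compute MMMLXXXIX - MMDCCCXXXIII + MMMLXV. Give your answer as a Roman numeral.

MMMLXXXIX = 3089, MMDCCCXXXIII = 2833, MMMLXV = 3065
3089 - 2833 = 256
256 + 3065 = 3321

MMMCCCXXI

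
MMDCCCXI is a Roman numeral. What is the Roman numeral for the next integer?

MMDCCCXI = 2811; next is 2812

MMDCCCXII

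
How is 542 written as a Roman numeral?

Convert 542 to Roman numerals:
  542 contains 1×500 (D)
  42 contains 1×40 (XL)
  2 contains 2×1 (II)

DXLII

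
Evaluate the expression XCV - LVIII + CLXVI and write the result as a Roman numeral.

XCV = 95, LVIII = 58, CLXVI = 166
95 - 58 = 37
37 + 166 = 203

CCIII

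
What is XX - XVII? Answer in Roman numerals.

XX = 20
XVII = 17
20 - 17 = 3

III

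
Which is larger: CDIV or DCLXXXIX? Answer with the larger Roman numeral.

CDIV = 404
DCLXXXIX = 689
689 is larger

DCLXXXIX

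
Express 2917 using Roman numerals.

Convert 2917 to Roman numerals:
  2917 contains 2×1000 (MM)
  917 contains 1×900 (CM)
  17 contains 1×10 (X)
  7 contains 1×5 (V)
  2 contains 2×1 (II)

MMCMXVII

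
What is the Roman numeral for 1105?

Convert 1105 to Roman numerals:
  1105 contains 1×1000 (M)
  105 contains 1×100 (C)
  5 contains 1×5 (V)

MCV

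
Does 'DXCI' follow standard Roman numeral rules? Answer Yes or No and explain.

'DXCI': Check the rules: uses only the symbols I, V, X, L, C, D, M; no symbol is repeated more than three times in a row; V, L and D each appear at most once; the only place a smaller symbol precedes a larger one is the allowed subtractive pair XC, the symbol right after such a pair (if any) is smaller than the pair's first symbol, and otherwise the values never increase from left to right. Value: D (500) + XC (90) + I (1) = 591. So it is a valid standard Roman numeral.

Yes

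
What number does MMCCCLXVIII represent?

MMCCCLXVIII: M=1000, M=1000, C=100, C=100, C=100, L=50, X=10, V=5, I=1, I=1, I=1
1000 + 1000 + 100 + 100 + 100 + 50 + 10 + 5 + 1 + 1 + 1 = 2368

2368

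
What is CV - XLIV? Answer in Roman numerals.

CV = 105
XLIV = 44
105 - 44 = 61

LXI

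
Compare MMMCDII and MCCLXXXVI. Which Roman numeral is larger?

MMMCDII = 3402
MCCLXXXVI = 1286
3402 is larger

MMMCDII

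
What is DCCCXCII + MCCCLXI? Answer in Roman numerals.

DCCCXCII = 892
MCCCLXI = 1361
892 + 1361 = 2253

MMCCLIII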